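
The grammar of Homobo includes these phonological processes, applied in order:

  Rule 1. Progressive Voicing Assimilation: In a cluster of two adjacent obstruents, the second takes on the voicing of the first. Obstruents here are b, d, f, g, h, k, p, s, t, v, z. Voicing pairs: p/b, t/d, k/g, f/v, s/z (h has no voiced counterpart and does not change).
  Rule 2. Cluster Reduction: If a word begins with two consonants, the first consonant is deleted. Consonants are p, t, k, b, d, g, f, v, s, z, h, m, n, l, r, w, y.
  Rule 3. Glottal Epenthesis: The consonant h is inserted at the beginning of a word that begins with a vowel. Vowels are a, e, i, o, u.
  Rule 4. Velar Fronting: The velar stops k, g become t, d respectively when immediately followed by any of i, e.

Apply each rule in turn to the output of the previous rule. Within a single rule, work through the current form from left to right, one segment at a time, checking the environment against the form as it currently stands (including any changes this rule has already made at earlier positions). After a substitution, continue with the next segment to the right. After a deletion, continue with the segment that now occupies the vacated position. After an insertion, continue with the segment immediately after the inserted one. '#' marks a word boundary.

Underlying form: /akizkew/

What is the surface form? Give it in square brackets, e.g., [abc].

Rule 1 Progressive Voicing Assimilation: [akizkew] → [akizgew]
Rule 2 Cluster Reduction: no change — [akizgew]
Rule 3 Glottal Epenthesis: [akizgew] → [hakizgew]
Rule 4 Velar Fronting: [hakizgew] → [hatizdew]

[hatizdew]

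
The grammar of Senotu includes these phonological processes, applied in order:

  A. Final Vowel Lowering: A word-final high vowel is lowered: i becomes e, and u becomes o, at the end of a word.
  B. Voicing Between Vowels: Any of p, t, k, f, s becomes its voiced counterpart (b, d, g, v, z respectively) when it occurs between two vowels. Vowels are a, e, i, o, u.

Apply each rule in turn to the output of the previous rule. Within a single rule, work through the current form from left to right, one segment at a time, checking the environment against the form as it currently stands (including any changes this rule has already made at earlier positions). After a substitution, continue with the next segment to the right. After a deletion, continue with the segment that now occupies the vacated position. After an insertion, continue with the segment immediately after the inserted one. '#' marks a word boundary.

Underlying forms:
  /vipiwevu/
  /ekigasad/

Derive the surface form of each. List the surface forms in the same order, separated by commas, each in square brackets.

/vipiwevu/:
  A Final Vowel Lowering: [vipiwevu] → [vipiwevo]
  B Voicing Between Vowels: [vipiwevo] → [vibiwevo]
/ekigasad/:
  A Final Vowel Lowering: no change — [ekigasad]
  B Voicing Between Vowels: [ekigasad] → [egigazad]

[vibiwevo], [egigazad]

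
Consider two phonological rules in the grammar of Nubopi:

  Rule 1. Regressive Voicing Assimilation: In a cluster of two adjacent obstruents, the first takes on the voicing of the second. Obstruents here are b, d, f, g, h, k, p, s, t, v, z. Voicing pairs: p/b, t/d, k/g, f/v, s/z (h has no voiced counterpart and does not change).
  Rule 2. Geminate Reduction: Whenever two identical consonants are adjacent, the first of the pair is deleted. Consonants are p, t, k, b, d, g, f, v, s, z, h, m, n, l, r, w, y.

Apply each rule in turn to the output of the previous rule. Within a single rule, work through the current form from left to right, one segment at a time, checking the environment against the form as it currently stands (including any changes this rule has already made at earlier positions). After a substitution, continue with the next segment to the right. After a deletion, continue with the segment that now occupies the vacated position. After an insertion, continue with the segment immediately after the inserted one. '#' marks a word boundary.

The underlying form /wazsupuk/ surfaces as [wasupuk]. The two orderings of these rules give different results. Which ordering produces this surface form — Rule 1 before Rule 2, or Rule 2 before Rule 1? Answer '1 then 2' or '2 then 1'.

1 then 2

Order 1 then 2:
  1 Regressive Voicing Assimilation: [wazsupuk] → [wassupuk]
  2 Geminate Reduction: [wassupuk] → [wasupuk]
  result: [wasupuk]
Order 2 then 1:
  2 Geminate Reduction: no change — [wazsupuk]
  1 Regressive Voicing Assimilation: [wazsupuk] → [wassupuk]
  result: [wassupuk]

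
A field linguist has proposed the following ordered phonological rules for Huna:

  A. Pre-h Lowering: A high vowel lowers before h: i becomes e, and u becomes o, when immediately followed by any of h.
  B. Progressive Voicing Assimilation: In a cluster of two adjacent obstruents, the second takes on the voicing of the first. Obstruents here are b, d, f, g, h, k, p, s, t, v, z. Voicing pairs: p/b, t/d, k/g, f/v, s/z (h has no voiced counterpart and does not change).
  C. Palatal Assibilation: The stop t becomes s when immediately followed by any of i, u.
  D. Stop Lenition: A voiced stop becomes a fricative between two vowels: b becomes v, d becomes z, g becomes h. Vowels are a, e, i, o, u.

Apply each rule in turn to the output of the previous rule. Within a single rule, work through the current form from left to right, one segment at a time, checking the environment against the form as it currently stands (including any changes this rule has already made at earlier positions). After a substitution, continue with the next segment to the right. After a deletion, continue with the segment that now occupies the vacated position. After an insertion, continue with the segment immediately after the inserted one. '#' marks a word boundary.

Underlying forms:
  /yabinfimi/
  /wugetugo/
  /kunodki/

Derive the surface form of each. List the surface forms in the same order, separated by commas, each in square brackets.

[yavinfimi], [wuhesuho], [kunodgi]

/yabinfimi/:
  A Pre-h Lowering: no change — [yabinfimi]
  B Progressive Voicing Assimilation: no change — [yabinfimi]
  C Palatal Assibilation: no change — [yabinfimi]
  D Stop Lenition: [yabinfimi] → [yavinfimi]
/wugetugo/:
  A Pre-h Lowering: no change — [wugetugo]
  B Progressive Voicing Assimilation: no change — [wugetugo]
  C Palatal Assibilation: [wugetugo] → [wugesugo]
  D Stop Lenition: [wugesugo] → [wuhesuho]
/kunodki/:
  A Pre-h Lowering: no change — [kunodki]
  B Progressive Voicing Assimilation: [kunodki] → [kunodgi]
  C Palatal Assibilation: no change — [kunodgi]
  D Stop Lenition: no change — [kunodgi]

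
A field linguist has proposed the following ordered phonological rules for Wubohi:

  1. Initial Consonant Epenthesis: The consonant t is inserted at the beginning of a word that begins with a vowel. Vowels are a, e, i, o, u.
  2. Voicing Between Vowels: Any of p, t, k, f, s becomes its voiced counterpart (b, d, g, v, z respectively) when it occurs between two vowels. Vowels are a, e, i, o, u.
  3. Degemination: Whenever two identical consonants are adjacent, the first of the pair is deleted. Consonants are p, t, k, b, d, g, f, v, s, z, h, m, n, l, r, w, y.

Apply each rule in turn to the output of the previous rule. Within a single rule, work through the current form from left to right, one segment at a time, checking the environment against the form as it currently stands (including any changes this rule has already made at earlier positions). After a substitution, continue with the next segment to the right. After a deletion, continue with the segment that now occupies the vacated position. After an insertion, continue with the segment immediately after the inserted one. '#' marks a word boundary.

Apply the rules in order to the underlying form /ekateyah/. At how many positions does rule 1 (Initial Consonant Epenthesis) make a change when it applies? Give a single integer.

1 Initial Consonant Epenthesis: [ekateyah] → [tekateyah]
2 Voicing Between Vowels: [tekateyah] → [tegadeyah]
3 Degemination: no change — [tegadeyah]
Rule 1 changed 1 position(s).

1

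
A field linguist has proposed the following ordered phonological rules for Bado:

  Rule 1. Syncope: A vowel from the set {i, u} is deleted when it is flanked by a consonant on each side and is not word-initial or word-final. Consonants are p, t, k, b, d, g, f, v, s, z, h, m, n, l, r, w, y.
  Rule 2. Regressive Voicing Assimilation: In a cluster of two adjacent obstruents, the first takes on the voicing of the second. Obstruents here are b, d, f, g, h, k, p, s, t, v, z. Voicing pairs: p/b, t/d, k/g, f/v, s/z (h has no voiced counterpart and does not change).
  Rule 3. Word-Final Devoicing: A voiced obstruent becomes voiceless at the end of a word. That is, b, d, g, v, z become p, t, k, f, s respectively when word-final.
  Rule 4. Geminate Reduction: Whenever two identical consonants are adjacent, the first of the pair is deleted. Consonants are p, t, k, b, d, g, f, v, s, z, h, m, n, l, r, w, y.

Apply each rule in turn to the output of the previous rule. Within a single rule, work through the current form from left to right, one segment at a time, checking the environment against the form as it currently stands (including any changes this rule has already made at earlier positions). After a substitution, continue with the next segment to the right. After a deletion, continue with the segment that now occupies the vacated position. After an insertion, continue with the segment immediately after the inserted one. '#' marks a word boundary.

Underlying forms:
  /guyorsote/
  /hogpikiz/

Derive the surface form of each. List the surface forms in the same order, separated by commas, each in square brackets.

/guyorsote/:
  Rule 1 Syncope: [guyorsote] → [gyorsote]
  Rule 2 Regressive Voicing Assimilation: no change — [gyorsote]
  Rule 3 Word-Final Devoicing: no change — [gyorsote]
  Rule 4 Geminate Reduction: no change — [gyorsote]
/hogpikiz/:
  Rule 1 Syncope: [hogpikiz] → [hogpkz]
  Rule 2 Regressive Voicing Assimilation: [hogpkz] → [hokpgz]
  Rule 3 Word-Final Devoicing: [hokpgz] → [hokpgs]
  Rule 4 Geminate Reduction: no change — [hokpgs]

[gyorsote], [hokpgs]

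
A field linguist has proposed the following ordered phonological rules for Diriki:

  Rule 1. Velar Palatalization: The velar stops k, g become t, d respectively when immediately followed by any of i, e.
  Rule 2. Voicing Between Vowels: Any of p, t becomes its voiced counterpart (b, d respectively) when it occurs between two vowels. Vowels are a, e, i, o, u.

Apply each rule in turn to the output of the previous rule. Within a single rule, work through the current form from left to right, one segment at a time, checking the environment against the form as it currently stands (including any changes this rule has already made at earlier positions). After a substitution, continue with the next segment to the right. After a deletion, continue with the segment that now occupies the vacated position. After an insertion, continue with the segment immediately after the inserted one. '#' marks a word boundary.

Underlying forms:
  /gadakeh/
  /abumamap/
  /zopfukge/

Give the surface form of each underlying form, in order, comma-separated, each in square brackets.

/gadakeh/:
  Rule 1 Velar Palatalization: [gadakeh] → [gadateh]
  Rule 2 Voicing Between Vowels: [gadateh] → [gadadeh]
/abumamap/:
  Rule 1 Velar Palatalization: no change — [abumamap]
  Rule 2 Voicing Between Vowels: no change — [abumamap]
/zopfukge/:
  Rule 1 Velar Palatalization: [zopfukge] → [zopfukde]
  Rule 2 Voicing Between Vowels: no change — [zopfukde]

[gadadeh], [abumamap], [zopfukde]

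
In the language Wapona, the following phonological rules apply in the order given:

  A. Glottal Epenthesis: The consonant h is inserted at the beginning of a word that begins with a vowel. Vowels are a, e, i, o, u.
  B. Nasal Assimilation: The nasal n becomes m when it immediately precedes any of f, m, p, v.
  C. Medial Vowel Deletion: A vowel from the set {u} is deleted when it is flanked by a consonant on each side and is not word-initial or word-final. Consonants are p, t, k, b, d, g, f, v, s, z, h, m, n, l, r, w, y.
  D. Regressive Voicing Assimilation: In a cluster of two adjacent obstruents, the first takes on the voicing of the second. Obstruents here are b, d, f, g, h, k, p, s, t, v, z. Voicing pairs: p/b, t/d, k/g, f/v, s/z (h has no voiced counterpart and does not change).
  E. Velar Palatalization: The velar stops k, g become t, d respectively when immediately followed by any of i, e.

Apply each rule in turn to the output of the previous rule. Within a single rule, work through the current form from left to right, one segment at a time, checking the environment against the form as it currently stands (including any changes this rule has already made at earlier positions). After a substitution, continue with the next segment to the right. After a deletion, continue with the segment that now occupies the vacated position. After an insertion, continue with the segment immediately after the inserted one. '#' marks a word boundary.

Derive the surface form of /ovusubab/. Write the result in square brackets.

[hofzbab]

A Glottal Epenthesis: [ovusubab] → [hovusubab]
B Nasal Assimilation: no change — [hovusubab]
C Medial Vowel Deletion: [hovusubab] → [hovsbab]
D Regressive Voicing Assimilation: [hovsbab] → [hofzbab]
E Velar Palatalization: no change — [hofzbab]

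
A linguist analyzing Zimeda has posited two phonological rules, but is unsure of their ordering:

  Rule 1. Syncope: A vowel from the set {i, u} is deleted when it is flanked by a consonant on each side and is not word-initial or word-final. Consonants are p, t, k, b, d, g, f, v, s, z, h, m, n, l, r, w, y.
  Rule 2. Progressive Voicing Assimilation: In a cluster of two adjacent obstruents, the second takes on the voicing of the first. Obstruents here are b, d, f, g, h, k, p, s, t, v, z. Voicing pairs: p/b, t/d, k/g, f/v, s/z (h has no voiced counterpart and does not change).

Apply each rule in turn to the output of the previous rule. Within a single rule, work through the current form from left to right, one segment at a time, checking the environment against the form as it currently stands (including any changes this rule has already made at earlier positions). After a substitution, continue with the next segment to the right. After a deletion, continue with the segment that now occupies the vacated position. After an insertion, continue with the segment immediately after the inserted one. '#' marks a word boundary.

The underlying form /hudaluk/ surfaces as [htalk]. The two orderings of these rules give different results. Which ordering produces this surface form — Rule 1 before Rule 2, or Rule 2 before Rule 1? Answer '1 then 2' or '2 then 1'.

1 then 2

Order 1 then 2:
  1 Syncope: [hudaluk] → [hdalk]
  2 Progressive Voicing Assimilation: [hdalk] → [htalk]
  result: [htalk]
Order 2 then 1:
  2 Progressive Voicing Assimilation: no change — [hudaluk]
  1 Syncope: [hudaluk] → [hdalk]
  result: [hdalk]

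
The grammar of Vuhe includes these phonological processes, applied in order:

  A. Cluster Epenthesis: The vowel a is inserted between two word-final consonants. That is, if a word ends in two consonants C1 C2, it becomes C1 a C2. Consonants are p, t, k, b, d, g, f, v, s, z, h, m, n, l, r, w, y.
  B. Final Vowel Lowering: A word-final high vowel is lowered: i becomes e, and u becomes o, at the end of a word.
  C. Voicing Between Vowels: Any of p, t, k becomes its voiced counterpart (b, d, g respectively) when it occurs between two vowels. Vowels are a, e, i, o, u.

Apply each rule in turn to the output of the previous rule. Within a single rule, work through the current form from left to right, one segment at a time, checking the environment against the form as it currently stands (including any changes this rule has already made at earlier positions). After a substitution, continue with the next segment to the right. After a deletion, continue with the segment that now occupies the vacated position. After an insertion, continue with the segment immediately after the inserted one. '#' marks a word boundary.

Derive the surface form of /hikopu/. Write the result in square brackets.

A Cluster Epenthesis: no change — [hikopu]
B Final Vowel Lowering: [hikopu] → [hikopo]
C Voicing Between Vowels: [hikopo] → [higobo]

[higobo]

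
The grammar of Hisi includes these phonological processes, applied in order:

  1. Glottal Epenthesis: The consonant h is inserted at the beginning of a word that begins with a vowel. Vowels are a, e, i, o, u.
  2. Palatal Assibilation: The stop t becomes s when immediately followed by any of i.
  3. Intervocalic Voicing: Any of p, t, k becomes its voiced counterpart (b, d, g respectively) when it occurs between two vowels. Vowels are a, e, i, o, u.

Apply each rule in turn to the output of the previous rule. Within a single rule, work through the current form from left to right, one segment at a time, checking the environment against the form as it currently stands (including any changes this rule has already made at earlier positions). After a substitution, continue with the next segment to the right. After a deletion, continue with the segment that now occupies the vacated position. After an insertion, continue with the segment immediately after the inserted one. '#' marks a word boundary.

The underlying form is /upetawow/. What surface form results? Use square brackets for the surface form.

[hubedawow]

1 Glottal Epenthesis: [upetawow] → [hupetawow]
2 Palatal Assibilation: no change — [hupetawow]
3 Intervocalic Voicing: [hupetawow] → [hubedawow]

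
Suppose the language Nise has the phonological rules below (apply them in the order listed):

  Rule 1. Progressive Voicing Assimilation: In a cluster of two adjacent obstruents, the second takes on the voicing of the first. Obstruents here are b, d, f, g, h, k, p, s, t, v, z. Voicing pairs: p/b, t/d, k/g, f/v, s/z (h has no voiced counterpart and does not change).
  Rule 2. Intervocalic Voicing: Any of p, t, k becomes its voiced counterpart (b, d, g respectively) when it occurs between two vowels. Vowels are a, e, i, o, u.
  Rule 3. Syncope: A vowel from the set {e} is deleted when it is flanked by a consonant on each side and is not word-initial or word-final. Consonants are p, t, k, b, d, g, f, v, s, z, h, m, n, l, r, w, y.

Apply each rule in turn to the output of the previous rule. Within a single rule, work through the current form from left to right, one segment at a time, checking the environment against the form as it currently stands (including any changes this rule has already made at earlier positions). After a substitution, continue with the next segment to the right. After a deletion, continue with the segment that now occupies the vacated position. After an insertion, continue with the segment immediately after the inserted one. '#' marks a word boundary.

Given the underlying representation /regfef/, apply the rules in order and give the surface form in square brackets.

Rule 1 Progressive Voicing Assimilation: [regfef] → [regvef]
Rule 2 Intervocalic Voicing: no change — [regvef]
Rule 3 Syncope: [regvef] → [rgvf]

[rgvf]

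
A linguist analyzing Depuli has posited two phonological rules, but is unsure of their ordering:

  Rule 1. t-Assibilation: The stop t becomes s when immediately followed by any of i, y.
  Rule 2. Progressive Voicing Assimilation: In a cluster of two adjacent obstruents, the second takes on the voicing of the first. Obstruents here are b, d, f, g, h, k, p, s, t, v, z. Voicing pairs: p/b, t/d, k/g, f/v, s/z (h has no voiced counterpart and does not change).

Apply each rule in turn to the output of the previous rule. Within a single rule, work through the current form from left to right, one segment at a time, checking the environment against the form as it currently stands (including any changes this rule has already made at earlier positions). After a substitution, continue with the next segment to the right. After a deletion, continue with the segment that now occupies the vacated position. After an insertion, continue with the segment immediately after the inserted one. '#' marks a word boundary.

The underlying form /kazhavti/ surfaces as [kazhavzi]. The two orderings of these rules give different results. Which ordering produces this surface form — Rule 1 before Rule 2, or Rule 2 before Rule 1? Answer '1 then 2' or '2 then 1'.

1 then 2

Order 1 then 2:
  1 t-Assibilation: [kazhavti] → [kazhavsi]
  2 Progressive Voicing Assimilation: [kazhavsi] → [kazhavzi]
  result: [kazhavzi]
Order 2 then 1:
  2 Progressive Voicing Assimilation: [kazhavti] → [kazhavdi]
  1 t-Assibilation: no change — [kazhavdi]
  result: [kazhavdi]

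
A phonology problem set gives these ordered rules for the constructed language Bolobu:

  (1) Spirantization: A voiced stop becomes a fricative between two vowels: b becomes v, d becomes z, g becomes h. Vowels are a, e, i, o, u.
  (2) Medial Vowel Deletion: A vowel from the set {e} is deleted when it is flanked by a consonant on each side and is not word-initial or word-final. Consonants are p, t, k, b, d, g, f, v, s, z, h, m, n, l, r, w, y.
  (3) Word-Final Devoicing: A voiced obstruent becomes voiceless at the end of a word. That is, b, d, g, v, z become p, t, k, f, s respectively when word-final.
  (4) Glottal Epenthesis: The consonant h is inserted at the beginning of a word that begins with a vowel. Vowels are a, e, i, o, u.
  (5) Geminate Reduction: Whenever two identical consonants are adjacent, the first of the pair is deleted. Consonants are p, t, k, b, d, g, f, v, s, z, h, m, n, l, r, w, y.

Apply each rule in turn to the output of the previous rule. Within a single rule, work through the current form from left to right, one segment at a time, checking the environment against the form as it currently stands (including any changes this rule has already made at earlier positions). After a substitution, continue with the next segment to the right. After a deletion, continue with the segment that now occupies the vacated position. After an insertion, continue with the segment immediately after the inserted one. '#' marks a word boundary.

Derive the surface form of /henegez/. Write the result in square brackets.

[hnhs]

(1) Spirantization: [henegez] → [henehez]
(2) Medial Vowel Deletion: [henehez] → [hnhz]
(3) Word-Final Devoicing: [hnhz] → [hnhs]
(4) Glottal Epenthesis: no change — [hnhs]
(5) Geminate Reduction: no change — [hnhs]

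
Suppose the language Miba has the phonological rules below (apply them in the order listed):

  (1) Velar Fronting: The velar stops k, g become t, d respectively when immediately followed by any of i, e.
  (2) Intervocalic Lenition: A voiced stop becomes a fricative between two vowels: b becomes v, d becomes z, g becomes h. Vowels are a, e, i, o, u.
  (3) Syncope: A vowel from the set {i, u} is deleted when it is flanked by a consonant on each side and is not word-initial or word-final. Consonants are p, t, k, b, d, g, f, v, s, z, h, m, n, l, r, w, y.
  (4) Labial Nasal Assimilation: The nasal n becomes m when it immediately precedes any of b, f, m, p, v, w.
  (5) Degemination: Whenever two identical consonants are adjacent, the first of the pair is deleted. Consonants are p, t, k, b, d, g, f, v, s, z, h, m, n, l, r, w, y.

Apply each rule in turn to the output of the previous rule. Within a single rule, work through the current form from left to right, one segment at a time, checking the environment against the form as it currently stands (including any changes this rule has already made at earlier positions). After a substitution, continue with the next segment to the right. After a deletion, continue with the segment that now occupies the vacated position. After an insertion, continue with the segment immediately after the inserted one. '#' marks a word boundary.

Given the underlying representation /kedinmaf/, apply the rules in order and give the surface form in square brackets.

[tezmaf]

(1) Velar Fronting: [kedinmaf] → [tedinmaf]
(2) Intervocalic Lenition: [tedinmaf] → [tezinmaf]
(3) Syncope: [tezinmaf] → [teznmaf]
(4) Labial Nasal Assimilation: [teznmaf] → [tezmmaf]
(5) Degemination: [tezmmaf] → [tezmaf]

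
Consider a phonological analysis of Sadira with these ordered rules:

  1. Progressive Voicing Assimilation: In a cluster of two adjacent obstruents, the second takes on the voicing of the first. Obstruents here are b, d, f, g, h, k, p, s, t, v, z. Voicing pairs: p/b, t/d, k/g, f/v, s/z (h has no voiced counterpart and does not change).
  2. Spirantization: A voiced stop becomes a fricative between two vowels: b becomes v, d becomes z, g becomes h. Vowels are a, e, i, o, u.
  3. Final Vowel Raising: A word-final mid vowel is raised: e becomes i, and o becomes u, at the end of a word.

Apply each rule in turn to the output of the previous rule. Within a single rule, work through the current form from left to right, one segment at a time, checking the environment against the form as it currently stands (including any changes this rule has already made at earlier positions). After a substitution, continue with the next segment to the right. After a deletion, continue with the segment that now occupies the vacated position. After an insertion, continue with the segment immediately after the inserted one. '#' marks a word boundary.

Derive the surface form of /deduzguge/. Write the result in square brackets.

1 Progressive Voicing Assimilation: no change — [deduzguge]
2 Spirantization: [deduzguge] → [dezuzguhe]
3 Final Vowel Raising: [dezuzguhe] → [dezuzguhi]

[dezuzguhi]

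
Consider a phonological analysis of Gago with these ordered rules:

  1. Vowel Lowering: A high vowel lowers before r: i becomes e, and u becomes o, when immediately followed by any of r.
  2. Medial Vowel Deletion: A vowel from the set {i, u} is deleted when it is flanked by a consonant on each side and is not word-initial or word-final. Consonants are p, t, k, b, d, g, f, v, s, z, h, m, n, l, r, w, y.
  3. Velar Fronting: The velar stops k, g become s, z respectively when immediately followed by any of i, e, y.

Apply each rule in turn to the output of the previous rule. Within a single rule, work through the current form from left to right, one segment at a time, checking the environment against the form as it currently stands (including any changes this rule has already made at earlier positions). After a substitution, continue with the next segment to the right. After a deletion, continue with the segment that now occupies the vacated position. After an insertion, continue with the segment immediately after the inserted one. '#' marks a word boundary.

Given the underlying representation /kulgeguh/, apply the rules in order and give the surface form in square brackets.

[klzegh]

1 Vowel Lowering: no change — [kulgeguh]
2 Medial Vowel Deletion: [kulgeguh] → [klgegh]
3 Velar Fronting: [klgegh] → [klzegh]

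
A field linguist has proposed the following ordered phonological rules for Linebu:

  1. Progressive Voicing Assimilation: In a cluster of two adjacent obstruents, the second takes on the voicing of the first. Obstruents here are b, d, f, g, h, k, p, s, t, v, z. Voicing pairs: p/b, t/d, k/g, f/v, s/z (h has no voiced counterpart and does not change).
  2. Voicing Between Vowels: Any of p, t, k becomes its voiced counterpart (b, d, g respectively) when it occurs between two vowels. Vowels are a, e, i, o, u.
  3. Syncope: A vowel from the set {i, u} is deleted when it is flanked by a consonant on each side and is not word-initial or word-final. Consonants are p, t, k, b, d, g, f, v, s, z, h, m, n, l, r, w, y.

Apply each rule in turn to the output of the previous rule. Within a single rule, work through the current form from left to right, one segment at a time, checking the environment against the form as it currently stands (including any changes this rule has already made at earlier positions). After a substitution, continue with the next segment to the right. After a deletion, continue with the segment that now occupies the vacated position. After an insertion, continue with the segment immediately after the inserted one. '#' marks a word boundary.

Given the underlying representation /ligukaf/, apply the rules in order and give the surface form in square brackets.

[lggaf]

1 Progressive Voicing Assimilation: no change — [ligukaf]
2 Voicing Between Vowels: [ligukaf] → [ligugaf]
3 Syncope: [ligugaf] → [lggaf]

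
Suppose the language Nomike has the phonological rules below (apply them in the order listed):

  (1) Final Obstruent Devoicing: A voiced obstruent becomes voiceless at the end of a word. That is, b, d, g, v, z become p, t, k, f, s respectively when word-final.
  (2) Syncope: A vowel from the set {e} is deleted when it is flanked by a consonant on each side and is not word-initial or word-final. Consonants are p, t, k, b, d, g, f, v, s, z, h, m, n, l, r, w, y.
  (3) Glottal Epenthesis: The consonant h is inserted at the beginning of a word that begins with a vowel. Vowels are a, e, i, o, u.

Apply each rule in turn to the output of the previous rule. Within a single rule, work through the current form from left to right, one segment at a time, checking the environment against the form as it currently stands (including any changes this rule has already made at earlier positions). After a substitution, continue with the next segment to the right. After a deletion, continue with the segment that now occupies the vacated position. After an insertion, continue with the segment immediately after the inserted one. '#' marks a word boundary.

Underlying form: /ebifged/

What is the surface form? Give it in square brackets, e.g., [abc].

[hebifgt]

(1) Final Obstruent Devoicing: [ebifged] → [ebifget]
(2) Syncope: [ebifget] → [ebifgt]
(3) Glottal Epenthesis: [ebifgt] → [hebifgt]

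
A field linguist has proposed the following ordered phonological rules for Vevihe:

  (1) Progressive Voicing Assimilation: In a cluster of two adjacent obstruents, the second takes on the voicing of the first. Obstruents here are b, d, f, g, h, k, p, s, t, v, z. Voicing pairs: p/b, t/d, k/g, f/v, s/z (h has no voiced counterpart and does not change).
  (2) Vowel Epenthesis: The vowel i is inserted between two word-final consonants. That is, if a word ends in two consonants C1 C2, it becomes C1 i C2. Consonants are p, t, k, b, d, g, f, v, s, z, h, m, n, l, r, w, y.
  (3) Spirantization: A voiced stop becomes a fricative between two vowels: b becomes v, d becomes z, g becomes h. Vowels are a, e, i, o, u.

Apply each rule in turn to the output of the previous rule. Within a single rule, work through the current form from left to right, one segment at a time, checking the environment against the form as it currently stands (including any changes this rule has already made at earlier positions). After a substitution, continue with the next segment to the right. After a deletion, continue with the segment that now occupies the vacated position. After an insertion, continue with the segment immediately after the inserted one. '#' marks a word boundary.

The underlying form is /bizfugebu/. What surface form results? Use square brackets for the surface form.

(1) Progressive Voicing Assimilation: [bizfugebu] → [bizvugebu]
(2) Vowel Epenthesis: no change — [bizvugebu]
(3) Spirantization: [bizvugebu] → [bizvuhevu]

[bizvuhevu]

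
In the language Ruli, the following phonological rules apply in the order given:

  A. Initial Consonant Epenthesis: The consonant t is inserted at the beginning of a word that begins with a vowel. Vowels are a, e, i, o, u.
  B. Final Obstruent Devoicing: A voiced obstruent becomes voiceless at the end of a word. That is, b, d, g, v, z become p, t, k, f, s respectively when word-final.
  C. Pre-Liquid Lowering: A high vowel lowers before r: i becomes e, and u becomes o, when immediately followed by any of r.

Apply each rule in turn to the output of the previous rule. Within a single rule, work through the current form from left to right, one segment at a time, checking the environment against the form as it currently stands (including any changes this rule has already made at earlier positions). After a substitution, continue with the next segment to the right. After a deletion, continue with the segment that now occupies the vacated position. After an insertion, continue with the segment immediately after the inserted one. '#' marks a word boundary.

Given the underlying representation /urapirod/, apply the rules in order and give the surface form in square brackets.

[toraperot]

A Initial Consonant Epenthesis: [urapirod] → [turapirod]
B Final Obstruent Devoicing: [turapirod] → [turapirot]
C Pre-Liquid Lowering: [turapirot] → [toraperot]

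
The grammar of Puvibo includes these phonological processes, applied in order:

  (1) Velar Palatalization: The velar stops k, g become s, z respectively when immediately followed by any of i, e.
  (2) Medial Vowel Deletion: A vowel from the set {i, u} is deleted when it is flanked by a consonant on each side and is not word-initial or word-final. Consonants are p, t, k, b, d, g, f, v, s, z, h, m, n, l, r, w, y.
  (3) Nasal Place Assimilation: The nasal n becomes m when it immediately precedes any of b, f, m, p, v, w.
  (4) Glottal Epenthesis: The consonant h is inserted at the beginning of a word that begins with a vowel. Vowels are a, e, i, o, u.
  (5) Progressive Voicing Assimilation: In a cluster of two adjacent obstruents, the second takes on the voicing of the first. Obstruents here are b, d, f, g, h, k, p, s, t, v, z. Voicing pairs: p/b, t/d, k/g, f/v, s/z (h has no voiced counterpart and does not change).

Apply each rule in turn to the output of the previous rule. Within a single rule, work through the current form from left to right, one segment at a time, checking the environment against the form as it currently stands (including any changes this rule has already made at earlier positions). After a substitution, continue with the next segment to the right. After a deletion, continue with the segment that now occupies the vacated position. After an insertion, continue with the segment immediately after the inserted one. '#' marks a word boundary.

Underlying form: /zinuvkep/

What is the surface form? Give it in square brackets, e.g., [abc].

[zmvzep]

(1) Velar Palatalization: [zinuvkep] → [zinuvsep]
(2) Medial Vowel Deletion: [zinuvsep] → [znvsep]
(3) Nasal Place Assimilation: [znvsep] → [zmvsep]
(4) Glottal Epenthesis: no change — [zmvsep]
(5) Progressive Voicing Assimilation: [zmvsep] → [zmvzep]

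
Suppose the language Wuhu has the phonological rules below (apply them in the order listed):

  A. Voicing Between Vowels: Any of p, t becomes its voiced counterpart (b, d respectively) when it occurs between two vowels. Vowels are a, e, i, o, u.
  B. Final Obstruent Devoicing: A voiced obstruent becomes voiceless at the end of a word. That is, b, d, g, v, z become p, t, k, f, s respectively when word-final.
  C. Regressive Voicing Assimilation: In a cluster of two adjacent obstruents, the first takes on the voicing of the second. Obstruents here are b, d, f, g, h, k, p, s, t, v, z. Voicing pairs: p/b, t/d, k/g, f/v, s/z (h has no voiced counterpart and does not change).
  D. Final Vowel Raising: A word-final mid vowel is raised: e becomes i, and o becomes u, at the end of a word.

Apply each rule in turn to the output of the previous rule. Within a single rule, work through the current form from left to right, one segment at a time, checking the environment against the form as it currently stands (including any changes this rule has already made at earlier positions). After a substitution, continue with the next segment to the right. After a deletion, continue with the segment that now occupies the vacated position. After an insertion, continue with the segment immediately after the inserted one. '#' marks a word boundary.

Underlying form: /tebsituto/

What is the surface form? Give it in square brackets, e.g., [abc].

[tepsidudu]

A Voicing Between Vowels: [tebsituto] → [tebsidudo]
B Final Obstruent Devoicing: no change — [tebsidudo]
C Regressive Voicing Assimilation: [tebsidudo] → [tepsidudo]
D Final Vowel Raising: [tepsidudo] → [tepsidudu]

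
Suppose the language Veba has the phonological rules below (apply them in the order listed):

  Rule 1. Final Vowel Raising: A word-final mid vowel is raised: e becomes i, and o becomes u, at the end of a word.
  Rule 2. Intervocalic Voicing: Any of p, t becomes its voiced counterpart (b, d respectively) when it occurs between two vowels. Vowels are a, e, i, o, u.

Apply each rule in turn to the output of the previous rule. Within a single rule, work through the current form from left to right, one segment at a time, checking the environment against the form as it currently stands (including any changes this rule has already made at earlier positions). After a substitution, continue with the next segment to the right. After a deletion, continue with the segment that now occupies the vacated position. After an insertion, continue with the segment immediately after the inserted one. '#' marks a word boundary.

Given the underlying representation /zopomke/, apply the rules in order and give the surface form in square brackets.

[zobomki]

Rule 1 Final Vowel Raising: [zopomke] → [zopomki]
Rule 2 Intervocalic Voicing: [zopomki] → [zobomki]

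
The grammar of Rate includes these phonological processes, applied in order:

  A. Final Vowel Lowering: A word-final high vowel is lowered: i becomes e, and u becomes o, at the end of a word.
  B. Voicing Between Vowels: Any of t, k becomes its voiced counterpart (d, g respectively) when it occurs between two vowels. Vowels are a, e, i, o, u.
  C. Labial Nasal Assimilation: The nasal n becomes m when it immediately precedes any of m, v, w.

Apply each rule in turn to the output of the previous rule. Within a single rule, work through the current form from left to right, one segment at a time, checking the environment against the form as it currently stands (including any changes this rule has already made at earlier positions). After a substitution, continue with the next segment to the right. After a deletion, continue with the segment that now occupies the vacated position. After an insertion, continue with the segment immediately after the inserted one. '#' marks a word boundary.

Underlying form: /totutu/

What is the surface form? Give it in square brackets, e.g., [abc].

[todudo]

A Final Vowel Lowering: [totutu] → [totuto]
B Voicing Between Vowels: [totuto] → [todudo]
C Labial Nasal Assimilation: no change — [todudo]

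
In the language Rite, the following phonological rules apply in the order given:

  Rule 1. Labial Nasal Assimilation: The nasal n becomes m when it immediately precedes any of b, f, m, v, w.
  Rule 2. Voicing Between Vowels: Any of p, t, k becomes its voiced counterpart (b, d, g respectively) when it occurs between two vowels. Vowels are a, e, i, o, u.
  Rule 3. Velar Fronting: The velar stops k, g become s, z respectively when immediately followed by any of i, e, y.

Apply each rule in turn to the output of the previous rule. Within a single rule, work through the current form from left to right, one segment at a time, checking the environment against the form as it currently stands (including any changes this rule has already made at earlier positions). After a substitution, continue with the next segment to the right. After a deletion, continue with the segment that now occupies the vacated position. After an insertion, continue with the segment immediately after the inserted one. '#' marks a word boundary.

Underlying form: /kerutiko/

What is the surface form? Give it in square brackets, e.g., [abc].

[serudigo]

Rule 1 Labial Nasal Assimilation: no change — [kerutiko]
Rule 2 Voicing Between Vowels: [kerutiko] → [kerudigo]
Rule 3 Velar Fronting: [kerudigo] → [serudigo]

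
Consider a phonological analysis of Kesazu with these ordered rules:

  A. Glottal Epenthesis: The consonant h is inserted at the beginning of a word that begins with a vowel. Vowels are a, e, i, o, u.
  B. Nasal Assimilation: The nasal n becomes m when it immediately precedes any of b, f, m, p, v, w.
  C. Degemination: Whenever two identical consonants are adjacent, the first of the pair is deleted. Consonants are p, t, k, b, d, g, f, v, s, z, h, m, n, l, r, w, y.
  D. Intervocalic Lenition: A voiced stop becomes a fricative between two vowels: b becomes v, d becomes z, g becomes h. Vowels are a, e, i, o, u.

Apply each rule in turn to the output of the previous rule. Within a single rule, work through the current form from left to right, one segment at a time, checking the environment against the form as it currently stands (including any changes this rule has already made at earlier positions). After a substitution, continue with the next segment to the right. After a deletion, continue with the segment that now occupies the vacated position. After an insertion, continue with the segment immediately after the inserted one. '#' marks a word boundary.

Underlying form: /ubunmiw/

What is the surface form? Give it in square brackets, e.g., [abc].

[huvumiw]

A Glottal Epenthesis: [ubunmiw] → [hubunmiw]
B Nasal Assimilation: [hubunmiw] → [hubummiw]
C Degemination: [hubummiw] → [hubumiw]
D Intervocalic Lenition: [hubumiw] → [huvumiw]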